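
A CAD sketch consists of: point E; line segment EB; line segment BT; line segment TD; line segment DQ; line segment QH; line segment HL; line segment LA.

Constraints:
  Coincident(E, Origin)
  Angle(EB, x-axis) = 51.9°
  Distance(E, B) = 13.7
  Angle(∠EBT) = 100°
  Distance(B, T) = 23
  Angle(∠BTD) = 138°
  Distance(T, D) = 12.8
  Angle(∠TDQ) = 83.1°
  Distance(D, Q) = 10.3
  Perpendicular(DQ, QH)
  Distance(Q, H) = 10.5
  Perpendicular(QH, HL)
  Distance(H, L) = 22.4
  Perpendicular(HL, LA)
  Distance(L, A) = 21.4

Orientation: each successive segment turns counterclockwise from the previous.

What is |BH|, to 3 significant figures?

19.3

E is at the origin; EB runs at 51.9° with length 13.7, so B = (8.45, 10.8). ∠EBT = 100.0° gives BT at 132° from the x-axis; with |BT| = 23.0, T = (-6.91, 27.9). ∠BTD = 138.0° gives TD at 174° from the x-axis; with |TD| = 12.8, D = (-19.6, 29.3). ∠TDQ = 83.1° gives DQ at -89.2° from the x-axis; with |DQ| = 10.3, Q = (-19.5, 19.0). DQ ⟂ QH, so QH runs at 0.800°; with |QH| = 10.5, H = (-8.99, 19.1). Then |BH| = |H − B| = 19.3.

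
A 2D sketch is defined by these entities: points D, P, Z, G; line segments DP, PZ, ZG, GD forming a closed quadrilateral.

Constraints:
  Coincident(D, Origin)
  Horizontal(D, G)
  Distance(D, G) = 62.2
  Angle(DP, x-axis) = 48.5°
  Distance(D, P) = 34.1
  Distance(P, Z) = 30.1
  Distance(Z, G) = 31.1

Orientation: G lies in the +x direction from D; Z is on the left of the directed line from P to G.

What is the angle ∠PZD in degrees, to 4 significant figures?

21.78°

Checks: |PZ| = 30.10 ✓; |ZG| = 31.10 ✓.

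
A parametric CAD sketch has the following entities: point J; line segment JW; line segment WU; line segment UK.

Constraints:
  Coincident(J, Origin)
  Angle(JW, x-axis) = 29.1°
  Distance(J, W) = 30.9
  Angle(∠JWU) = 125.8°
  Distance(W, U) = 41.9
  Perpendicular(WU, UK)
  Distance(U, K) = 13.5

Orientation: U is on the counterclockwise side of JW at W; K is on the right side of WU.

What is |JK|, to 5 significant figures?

71.302

J is at the origin; JW runs at 29.1° with length 30.9, so W = 30.9·(cos 29.1°, sin 29.1°) = (27.000, 15.028). ∠JWU = 125.8°, so WU runs at 29.1° + (180° − 125.8°) = 83.300° from the x-axis; with |WU| = 41.9, U = W + 41.9·(cos 83.300°, sin 83.300°) = (31.888, 56.642). WU is perpendicular to UK; with |UK| = 13.5 on the right of WU, K = U + 13.5·(0.99317, -0.11667) = (45.296, 55.067). Then |JK| = |K − J| = 71.302.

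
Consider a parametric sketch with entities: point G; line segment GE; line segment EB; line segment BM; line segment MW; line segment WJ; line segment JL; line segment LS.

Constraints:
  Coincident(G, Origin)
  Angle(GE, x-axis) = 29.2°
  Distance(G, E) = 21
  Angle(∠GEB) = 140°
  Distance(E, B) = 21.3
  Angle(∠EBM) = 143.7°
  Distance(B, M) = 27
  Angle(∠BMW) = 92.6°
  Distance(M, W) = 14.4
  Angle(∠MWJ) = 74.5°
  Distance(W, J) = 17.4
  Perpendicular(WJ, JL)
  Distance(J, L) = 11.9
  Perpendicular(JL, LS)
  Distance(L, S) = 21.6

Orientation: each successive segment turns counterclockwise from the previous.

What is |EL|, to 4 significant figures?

33.45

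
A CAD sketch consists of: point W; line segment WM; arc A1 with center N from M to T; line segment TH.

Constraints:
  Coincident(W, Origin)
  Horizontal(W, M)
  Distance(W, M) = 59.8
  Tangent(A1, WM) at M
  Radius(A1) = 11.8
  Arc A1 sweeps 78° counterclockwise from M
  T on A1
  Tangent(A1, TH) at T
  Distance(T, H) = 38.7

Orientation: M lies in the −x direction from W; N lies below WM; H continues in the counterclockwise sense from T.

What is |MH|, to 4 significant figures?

51.10

W is at the origin; WM is horizontal with |WM| = 59.8 and M on the −x side, so M = (-59.80, 0.000). Since A1 is tangent to WM there, NM ⟂ WM, so N = M + (0, -11.8) = (-59.80, -11.80). On A1, M sits at bearing 90° from N; a 78° counterclockwise sweep puts T at bearing 168°, so T = N + 11.8·(cos 168°, sin 168°) = (-71.34, -9.347). Since A1 is tangent to TH there, NT ⟂ TH, so TH runs along (−sin 168°, cos 168°); with |TH| = 38.7, H = (-79.39, -47.20). Then |MH| = |H − M| = 51.10.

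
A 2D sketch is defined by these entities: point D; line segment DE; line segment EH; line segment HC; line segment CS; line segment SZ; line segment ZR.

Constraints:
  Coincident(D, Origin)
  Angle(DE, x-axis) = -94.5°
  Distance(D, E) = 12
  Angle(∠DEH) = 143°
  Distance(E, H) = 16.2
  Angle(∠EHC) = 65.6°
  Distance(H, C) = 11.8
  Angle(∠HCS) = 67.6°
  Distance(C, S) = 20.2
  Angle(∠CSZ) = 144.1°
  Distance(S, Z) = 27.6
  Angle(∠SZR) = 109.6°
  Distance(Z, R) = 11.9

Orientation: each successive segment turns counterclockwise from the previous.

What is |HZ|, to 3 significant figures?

38.4

D is at the origin; DE runs at -94.5° with length 12.0, so E = (-0.942, -12.0). ∠DEH = 143.0° gives EH at -57.5° from the x-axis; with |EH| = 16.2, H = (7.76, -25.6). ∠EHC = 65.6° gives HC at 56.9° from the x-axis; with |HC| = 11.8, C = (14.2, -15.7). ∠HCS = 67.6° gives CS at 169° from the x-axis; with |CS| = 20.2, S = (-5.64, -12.0). ∠CSZ = 144.1° gives SZ at -155° from the x-axis; with |SZ| = 27.6, Z = (-30.6, -23.7). Then |HZ| = |Z − H| = 38.4.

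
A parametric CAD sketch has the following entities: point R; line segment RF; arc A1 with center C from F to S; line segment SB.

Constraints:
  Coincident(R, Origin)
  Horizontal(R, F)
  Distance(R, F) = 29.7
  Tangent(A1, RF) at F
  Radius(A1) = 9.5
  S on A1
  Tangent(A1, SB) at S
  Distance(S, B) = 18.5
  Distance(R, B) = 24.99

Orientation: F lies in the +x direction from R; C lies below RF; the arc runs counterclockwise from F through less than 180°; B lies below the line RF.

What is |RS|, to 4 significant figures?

21.88

R is at the origin; RF is horizontal with |RF| = 29.7 and F on the +x side, so F = (29.70, 0.000). Since A1 is tangent to RF there, CF ⟂ RF, so C = F + (0, -9.5) = (29.70, -9.500). Since CS ⟂ SB (tangency), |CB| = √(9.5² + 18.5²) = 20.80 regardless of where S sits on A1. So B lies on both circle(R, 24.99) and circle(C, 20.80); the below-RF intersection is B = (12.72, -21.51). S is the foot of the tangent from B: S = (21.28, -5.107).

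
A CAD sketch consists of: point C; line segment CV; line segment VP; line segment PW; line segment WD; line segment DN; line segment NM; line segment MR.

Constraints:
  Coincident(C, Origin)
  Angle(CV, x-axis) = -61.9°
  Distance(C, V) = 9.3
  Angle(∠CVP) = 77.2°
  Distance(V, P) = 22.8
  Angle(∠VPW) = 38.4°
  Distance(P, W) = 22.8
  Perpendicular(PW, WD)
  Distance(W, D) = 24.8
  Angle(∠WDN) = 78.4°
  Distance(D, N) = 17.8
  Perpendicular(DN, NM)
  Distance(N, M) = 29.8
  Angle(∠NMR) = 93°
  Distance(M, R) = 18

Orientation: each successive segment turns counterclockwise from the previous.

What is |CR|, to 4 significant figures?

13.23

C is at the origin; CV runs at -61.9° with length 9.3, so V = (4.380, -8.204). ∠CVP = 77.2° gives VP at 40.90° from the x-axis; with |VP| = 22.8, P = (21.61, 6.724). ∠VPW = 38.4° gives PW at -177.5° from the x-axis; with |PW| = 22.8, W = (-1.164, 5.730). PW is perpendicular to WD, so WD runs at -87.50°; with |WD| = 24.8, D = (-0.08267, -19.05). ∠WDN = 78.4° gives DN at 14.10° from the x-axis; with |DN| = 17.8, N = (17.18, -14.71). DN is perpendicular to NM, so NM runs at 104.1°; with |NM| = 29.8, M = (9.921, 14.19). ∠NMR = 93.0° gives MR at -168.9° from the x-axis; with |MR| = 18.0, R = (-7.742, 10.73). Then |CR| = |R − C| = 13.23.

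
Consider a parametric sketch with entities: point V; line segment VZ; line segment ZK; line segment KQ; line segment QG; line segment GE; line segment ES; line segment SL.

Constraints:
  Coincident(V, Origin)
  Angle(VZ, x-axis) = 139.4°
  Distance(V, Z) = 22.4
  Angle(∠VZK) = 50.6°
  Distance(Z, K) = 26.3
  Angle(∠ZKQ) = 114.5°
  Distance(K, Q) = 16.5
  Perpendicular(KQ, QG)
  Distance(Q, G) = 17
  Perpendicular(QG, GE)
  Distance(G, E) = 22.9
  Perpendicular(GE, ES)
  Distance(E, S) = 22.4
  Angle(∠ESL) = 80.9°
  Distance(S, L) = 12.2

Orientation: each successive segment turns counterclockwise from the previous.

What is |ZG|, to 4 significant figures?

28.27

V is at the origin; VZ runs at 139.4° with length 22.4, so Z = (-17.01, 14.58). ∠VZK = 50.6° gives ZK at -91.20° from the x-axis; with |ZK| = 26.3, K = (-17.56, -11.72). ∠ZKQ = 114.5° gives KQ at -25.70° from the x-axis; with |KQ| = 16.5, Q = (-2.691, -18.87). KQ ⟂ QG, so QG runs at 64.30°; with |QG| = 17.0, G = (4.682, -3.554). Then |ZG| = |G − Z| = 28.27.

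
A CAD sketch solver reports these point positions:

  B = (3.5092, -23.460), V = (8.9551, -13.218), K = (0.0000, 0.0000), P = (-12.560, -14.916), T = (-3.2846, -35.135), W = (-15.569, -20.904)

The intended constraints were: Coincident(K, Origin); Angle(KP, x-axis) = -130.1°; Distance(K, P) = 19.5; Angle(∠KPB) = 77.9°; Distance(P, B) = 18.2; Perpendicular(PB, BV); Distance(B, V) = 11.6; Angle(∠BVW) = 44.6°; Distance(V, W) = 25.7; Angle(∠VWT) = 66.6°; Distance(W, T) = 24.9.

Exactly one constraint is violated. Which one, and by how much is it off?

Distance(W, T) = 24.9 — off by 6.10.

K = (0.00, 0.00) ✓; KP at -130.1° ✓; |KP| = 19.50 ✓; ∠KPB = 77.90° ✓; |PB| = 18.20 ✓; ∠(PB, BV) = 90.00° ✓; |BV| = 11.60 ✓; ∠BVW = 44.60° ✓; |VW| = 25.70 ✓; ∠VWT = 66.60° ✓; |WT| = 18.80 ✗.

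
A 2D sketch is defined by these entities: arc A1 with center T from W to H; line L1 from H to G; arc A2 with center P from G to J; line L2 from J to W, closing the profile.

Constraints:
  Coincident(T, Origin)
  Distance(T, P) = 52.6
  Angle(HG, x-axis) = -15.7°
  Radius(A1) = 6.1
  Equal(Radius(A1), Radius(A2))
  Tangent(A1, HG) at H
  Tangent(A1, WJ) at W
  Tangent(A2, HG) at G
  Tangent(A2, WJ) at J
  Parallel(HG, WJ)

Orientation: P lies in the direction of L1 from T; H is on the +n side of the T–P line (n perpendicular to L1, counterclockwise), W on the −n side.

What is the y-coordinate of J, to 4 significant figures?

-20.11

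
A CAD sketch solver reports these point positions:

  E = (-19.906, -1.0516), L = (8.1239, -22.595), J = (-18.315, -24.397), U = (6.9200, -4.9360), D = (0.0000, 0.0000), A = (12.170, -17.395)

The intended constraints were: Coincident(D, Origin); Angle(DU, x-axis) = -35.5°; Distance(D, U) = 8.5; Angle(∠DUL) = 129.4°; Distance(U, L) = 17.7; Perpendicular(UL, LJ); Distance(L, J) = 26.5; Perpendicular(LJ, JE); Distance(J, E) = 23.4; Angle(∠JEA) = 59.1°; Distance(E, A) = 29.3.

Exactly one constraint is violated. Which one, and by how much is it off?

Distance(E, A) = 29.3 — off by 6.70.

D = (0.00, 0.00) ✓; DU at -35.50° ✓; |DU| = 8.500 ✓; ∠DUL = 129.4° ✓; |UL| = 17.70 ✓; ∠(UL, LJ) = 90.00° ✓; |LJ| = 26.50 ✓; ∠(LJ, JE) = 90.00° ✓; |JE| = 23.40 ✓; ∠JEA = 59.10° ✓; |EA| = 36.00 ✗.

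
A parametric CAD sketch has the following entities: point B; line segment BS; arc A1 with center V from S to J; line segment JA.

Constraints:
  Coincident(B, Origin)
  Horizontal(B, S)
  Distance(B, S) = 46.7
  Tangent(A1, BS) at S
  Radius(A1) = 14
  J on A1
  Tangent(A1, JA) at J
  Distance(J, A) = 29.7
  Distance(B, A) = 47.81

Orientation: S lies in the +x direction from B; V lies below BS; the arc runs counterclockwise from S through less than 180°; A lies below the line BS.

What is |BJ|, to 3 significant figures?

34.8

Checks: ∠(VS, SB) = 90.00° ✓; |VS| = 14.00 ✓; |VJ| = 14.00 ✓; ∠(VJ, JA) = 90.00° ✓; |JA| = 29.70 ✓; |BA| = 47.81 ✓.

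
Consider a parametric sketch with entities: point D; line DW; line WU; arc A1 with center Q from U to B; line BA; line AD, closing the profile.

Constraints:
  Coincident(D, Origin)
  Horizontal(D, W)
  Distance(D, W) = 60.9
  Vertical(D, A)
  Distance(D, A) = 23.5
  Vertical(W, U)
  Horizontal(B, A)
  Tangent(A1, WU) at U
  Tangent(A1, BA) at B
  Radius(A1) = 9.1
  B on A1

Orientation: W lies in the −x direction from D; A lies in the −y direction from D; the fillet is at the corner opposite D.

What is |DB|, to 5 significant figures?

56.881

D is at the origin; DW is horizontal with |DW| = 60.9 and W on the −x side, so W = (-60.900, 0.0000). DA is vertical with |DA| = 23.5 and A on the −y side, so A = (0.0000, -23.500). The virtual corner opposite D is at (-60.900, -23.500). Tangency of A1 to WU means the radius QU is perpendicular to WU and since A1 is tangent to BA there, QB ⟂ BA, with radius 9.1, so the center Q sits 9.1 in from both sides at Q = (-51.800, -14.400). That places the tangent points at U = (-60.900, -14.400) on WU and B = (-51.800, -23.500) on BA. Then |DB| = |B − D| = 56.881.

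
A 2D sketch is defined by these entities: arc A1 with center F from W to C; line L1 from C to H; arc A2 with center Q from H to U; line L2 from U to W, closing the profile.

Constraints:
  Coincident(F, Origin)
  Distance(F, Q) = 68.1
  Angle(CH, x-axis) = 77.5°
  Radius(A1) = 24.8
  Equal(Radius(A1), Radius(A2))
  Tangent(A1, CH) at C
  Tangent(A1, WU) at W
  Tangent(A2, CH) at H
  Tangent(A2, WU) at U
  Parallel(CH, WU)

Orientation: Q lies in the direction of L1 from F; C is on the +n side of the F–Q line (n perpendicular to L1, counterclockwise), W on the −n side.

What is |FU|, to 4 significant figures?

72.48

The slot axis is L1's direction at 77.5°, so u = (cos 77.5°, sin 77.5°) = (0.2164, 0.9763) and n = (−sin 77.5°, cos 77.5°) = (-0.9763, 0.2164). F is at the origin and Q lies 68.1 along u from F, so Q = 68.1·u = (14.74, 66.49). Tangency of A1 to both parallel lines with radius 24.8 puts C and W at F ± 24.8·n: C = (-24.21, 5.368), W = (24.21, -5.368). Equal radii place H and U the same way about Q: H = Q + 24.8·n = (-9.473, 71.85), U = Q − 24.8·n = (38.95, 61.12). Then |FU| = |U − F| = 72.48.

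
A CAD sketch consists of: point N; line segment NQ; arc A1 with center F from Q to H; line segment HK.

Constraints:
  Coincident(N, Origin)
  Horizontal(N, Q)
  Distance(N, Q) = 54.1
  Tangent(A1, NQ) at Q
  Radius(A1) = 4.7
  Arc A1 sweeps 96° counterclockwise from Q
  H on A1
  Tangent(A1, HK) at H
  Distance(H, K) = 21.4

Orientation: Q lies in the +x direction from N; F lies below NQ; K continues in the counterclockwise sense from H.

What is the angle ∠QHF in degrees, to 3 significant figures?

42.0°

N is at the origin; NQ is horizontal with |NQ| = 54.1 and Q on the +x side, so Q = (54.1, 0.00). A1 meets NQ tangentially, so FQ is at right angles to NQ, so F = Q + (0, -4.7) = (54.1, -4.70). On A1, Q sits at bearing 90° from F; a 96° counterclockwise sweep puts H at bearing 186°, so H = F + 4.7·(cos 186°, sin 186°) = (49.4, -5.19). Then cos ∠QHF = HQ·HF / (|HQ||HF|), giving 42.0°.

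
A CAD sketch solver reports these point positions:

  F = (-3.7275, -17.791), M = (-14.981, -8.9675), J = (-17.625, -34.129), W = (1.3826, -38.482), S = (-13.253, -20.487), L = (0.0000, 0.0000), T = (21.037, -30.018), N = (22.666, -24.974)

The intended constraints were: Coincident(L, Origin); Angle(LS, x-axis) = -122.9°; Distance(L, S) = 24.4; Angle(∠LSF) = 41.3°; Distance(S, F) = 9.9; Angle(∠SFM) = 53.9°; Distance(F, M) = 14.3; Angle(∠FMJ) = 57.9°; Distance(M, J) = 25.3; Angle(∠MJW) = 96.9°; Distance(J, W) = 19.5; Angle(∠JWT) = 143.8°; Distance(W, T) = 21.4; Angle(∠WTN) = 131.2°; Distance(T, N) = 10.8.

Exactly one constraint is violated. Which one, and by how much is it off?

Distance(T, N) = 10.8 — off by 5.50.

L = (0.00, 0.00) ✓; LS at -122.9° ✓; |LS| = 24.40 ✓; ∠LSF = 41.30° ✓; |SF| = 9.900 ✓; ∠SFM = 53.90° ✓; |FM| = 14.30 ✓; ∠FMJ = 57.90° ✓; |MJ| = 25.30 ✓; ∠MJW = 96.90° ✓; |JW| = 19.50 ✓; ∠JWT = 143.8° ✓; |WT| = 21.40 ✓; ∠WTN = 131.2° ✓; |TN| = 5.301 ✗.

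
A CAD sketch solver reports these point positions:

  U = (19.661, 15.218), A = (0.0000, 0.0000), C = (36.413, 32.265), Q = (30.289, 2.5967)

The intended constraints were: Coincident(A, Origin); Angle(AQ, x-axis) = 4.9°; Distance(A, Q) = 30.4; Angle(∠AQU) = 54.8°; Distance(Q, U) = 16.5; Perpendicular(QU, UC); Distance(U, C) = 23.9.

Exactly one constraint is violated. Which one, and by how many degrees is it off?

Perpendicular(QU, UC) — off by 5.40°.

A = (0.00, 0.00) ✓; AQ at 4.900° ✓; |AQ| = 30.40 ✓; ∠AQU = 54.80° ✓; |QU| = 16.50 ✓; ∠(QU, UC) = 84.60° ✗; |UC| = 23.90 ✓.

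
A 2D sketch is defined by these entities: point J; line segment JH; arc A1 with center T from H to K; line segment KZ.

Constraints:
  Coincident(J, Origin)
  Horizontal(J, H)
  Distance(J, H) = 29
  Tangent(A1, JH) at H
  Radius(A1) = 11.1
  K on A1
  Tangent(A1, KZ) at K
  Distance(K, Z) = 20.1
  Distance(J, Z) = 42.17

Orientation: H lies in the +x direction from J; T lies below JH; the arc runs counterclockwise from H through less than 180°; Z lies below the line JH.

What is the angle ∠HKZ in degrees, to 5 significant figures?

125.21°

J is at the origin; J and H share the same y with |JH| = 29.0 and H on the +x side, so H = (29.000, 0.0000). A1 meets JH tangentially, so TH is at right angles to JH, so T = H + (0, -11.1) = (29.000, -11.100). Since TK ⟂ KZ (tangency), |TZ| = √(11.1² + 20.1²) = 22.961 regardless of where K sits on A1. So Z lies on both circle(J, 42.17) and circle(T, 22.961); the below-JH intersection is Z = (25.274, -33.757). K is the foot of the tangent from Z: K = (18.541, -14.818).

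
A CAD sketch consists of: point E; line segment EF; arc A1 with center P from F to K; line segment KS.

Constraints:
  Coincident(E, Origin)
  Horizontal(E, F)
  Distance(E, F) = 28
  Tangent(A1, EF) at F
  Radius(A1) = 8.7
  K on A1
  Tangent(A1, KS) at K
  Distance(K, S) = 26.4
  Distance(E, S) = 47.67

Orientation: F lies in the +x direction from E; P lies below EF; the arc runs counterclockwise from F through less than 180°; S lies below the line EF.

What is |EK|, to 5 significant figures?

23.505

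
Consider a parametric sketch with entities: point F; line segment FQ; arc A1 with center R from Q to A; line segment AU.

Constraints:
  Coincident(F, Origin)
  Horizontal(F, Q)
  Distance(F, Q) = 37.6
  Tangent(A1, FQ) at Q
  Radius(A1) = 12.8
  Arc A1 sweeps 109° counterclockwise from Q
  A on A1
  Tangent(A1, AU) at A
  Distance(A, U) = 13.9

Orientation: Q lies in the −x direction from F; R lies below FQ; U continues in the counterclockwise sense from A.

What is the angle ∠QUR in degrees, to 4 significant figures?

9.516°

On A1, Q sits at bearing 90° from R; a 109° counterclockwise sweep puts A at bearing 199°, so A = R + 12.8·(cos 199°, sin 199°) = (-49.70, -16.97). Tangency of A1 to AU means the radius RA is perpendicular to AU, so AU runs along (−sin 199°, cos 199°); with |AU| = 13.9, U = (-45.18, -30.11). Then cos ∠QUR = UQ·UR / (|UQ||UR|), giving 9.516°.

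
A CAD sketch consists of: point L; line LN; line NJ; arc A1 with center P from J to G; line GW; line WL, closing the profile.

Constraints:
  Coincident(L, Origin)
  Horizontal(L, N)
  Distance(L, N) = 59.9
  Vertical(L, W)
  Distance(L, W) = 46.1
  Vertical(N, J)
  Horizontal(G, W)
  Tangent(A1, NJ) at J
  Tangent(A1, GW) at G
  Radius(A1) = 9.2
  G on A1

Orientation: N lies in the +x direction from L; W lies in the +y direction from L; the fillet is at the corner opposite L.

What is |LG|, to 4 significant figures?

68.53

The virtual corner opposite L is at (59.90, 46.10). A1 meets NJ tangentially, so PJ is at right angles to NJ and since A1 is tangent to GW there, PG ⟂ GW, with radius 9.2, so the center P sits 9.2 in from both sides at P = (50.70, 36.90). That places the tangent points at J = (59.90, 36.90) on NJ and G = (50.70, 46.10) on GW. Then |LG| = |G − L| = 68.53.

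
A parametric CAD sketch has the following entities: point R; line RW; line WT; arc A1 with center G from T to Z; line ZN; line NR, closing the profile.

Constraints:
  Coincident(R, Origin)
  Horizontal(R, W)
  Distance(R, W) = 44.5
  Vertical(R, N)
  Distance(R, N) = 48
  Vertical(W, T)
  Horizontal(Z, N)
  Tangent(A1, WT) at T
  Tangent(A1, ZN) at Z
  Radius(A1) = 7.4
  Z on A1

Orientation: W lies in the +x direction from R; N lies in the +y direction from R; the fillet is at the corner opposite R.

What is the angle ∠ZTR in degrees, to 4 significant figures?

87.38°

R is at the origin; R and W share the same y with |RW| = 44.5 and W on the +x side, so W = (44.50, 0.000). RN is vertical with |RN| = 48.0 and N on the +y side, so N = (0.000, 48.00). The virtual corner opposite R is at (44.50, 48.00). Tangency of A1 to WT means the radius GT is perpendicular to WT and the tangent condition forces GZ to be normal to ZN, with radius 7.4, so the center G sits 7.4 in from both sides at G = (37.10, 40.60). That places the tangent points at T = (44.50, 40.60) on WT and Z = (37.10, 48.00) on ZN. Then cos ∠ZTR = TZ·TR / (|TZ||TR|), giving 87.38°.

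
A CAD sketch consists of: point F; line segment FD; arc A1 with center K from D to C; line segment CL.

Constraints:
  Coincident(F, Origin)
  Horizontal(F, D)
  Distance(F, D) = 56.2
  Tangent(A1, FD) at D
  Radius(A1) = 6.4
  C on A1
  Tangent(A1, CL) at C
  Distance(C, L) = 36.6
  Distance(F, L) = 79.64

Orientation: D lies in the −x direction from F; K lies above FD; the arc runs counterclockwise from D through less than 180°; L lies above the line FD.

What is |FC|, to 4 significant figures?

51.43

Checks: F = (0.00, 0.00) ✓; |KC| = 6.400 ✓; ∠(KC, CL) = 90.00° ✓; |CL| = 36.60 ✓; |FL| = 79.64 ✓.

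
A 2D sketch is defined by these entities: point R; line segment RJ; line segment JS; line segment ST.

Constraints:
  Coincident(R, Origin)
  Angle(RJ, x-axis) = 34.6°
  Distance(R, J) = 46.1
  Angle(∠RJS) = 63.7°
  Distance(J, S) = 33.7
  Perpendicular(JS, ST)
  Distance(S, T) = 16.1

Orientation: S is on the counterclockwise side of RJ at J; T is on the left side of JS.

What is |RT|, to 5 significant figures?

28.507

R is at the origin; RJ runs at 34.6° with length 46.1, so J = 46.1·(cos 34.6°, sin 34.6°) = (37.947, 26.178). ∠RJS = 63.7°, so JS runs at 34.6° + (180° − 63.7°) = 150.90° from the x-axis; with |JS| = 33.7, S = J + 33.7·(cos 150.90°, sin 150.90°) = (8.5005, 42.567). The perpendicularity gives ST at right angles to JS; with |ST| = 16.1 on the left of JS, T = S + 16.1·(-0.48634, -0.87377) = (0.67046, 28.499). Then |RT| = |T − R| = 28.507.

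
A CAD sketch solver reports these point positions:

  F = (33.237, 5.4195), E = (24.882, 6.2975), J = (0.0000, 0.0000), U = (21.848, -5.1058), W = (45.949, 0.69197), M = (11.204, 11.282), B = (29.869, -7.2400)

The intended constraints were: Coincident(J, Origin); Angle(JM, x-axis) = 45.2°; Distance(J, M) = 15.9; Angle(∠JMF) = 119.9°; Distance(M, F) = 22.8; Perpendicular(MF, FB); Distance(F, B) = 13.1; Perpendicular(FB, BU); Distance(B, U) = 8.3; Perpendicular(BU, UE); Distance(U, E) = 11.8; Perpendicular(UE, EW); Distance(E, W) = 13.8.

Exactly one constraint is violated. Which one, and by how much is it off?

Distance(E, W) = 13.8 — off by 8.00.

J = (0.00, 0.00) ✓; JM at 45.20° ✓; |JM| = 15.90 ✓; ∠JMF = 119.9° ✓; |MF| = 22.80 ✓; ∠(MF, FB) = 90.00° ✓; |FB| = 13.10 ✓; ∠(FB, BU) = 90.00° ✓; |BU| = 8.300 ✓; ∠(BU, UE) = 90.00° ✓; |UE| = 11.80 ✓; ∠(UE, EW) = 90.00° ✓; |EW| = 21.80 ✗.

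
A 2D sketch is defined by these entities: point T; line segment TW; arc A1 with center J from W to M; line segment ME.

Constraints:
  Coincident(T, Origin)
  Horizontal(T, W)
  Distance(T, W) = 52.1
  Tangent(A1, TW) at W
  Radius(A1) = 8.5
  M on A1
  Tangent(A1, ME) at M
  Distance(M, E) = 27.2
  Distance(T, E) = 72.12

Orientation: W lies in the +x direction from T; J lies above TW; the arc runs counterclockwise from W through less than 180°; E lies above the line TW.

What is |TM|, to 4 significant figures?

61.04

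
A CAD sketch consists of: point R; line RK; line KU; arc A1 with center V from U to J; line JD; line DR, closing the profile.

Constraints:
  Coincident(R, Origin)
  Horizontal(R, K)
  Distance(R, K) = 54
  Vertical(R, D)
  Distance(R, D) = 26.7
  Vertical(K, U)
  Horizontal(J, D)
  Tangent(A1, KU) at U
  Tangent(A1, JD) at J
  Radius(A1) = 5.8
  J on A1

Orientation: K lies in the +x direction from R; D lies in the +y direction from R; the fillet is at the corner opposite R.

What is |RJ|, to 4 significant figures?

55.10

The virtual corner opposite R is at (54.00, 26.70). The tangent condition forces VU to be normal to KU and tangency of A1 to JD means the radius VJ is perpendicular to JD, with radius 5.8, so the center V sits 5.8 in from both sides at V = (48.20, 20.90). That places the tangent points at U = (54.00, 20.90) on KU and J = (48.20, 26.70) on JD. Then |RJ| = |J − R| = 55.10.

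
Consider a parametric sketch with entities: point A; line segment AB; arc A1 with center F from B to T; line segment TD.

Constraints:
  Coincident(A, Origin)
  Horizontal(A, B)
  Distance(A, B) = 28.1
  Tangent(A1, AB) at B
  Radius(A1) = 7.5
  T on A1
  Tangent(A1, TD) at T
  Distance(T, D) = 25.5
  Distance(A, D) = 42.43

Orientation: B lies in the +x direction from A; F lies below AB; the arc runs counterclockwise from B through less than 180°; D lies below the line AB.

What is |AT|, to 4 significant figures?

22.56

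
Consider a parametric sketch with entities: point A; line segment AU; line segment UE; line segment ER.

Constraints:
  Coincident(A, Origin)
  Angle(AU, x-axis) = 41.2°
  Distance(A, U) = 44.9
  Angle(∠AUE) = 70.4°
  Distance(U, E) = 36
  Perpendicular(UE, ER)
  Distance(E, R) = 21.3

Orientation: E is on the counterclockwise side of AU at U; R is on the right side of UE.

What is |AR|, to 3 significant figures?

67.0

A is at the origin; AU runs at 41.2° with length 44.9, so U = 44.9·(cos 41.2°, sin 41.2°) = (33.8, 29.6). ∠AUE = 70.4°, so UE runs at 41.2° + (180° − 70.4°) = 151° from the x-axis; with |UE| = 36.0, E = U + 36.0·(cos 151°, sin 151°) = (2.36, 47.1). UE ⟂ ER; with |ER| = 21.3 on the right of UE, R = E + 21.3·(0.488, 0.873) = (12.7, 65.7). Then |AR| = |R − A| = 67.0.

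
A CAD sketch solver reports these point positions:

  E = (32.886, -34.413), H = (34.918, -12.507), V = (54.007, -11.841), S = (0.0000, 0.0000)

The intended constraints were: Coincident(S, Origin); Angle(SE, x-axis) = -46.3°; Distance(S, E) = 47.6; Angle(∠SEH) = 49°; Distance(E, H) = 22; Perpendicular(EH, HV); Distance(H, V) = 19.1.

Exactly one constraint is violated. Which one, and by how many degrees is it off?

Perpendicular(EH, HV) — off by 7.30°.

S = (0.00, 0.00) ✓; SE at -46.30° ✓; |SE| = 47.60 ✓; ∠SEH = 49.00° ✓; |EH| = 22.00 ✓; ∠(EH, HV) = 82.70° ✗; |HV| = 19.10 ✓.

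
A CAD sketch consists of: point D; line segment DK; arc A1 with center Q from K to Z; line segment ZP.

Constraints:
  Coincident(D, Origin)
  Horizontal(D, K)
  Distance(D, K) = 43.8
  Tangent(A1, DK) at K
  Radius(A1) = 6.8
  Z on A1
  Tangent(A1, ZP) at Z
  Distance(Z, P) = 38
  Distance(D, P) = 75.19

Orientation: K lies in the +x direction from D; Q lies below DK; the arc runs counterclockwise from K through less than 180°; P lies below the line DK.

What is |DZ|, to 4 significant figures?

40.30

D is at the origin; D and K share the same y with |DK| = 43.8 and K on the +x side, so K = (43.80, 0.000). Tangency of A1 to DK means the radius QK is perpendicular to DK, so Q = K + (0, -6.8) = (43.80, -6.800). Since QZ ⟂ ZP (tangency), |QP| = √(6.8² + 38.0²) = 38.60 regardless of where Z sits on A1. So P lies on both circle(D, 75.19) and circle(Q, 38.60); the below-DK intersection is P = (63.77, -39.84). Z is the foot of the tangent from P: Z = (38.69, -11.29).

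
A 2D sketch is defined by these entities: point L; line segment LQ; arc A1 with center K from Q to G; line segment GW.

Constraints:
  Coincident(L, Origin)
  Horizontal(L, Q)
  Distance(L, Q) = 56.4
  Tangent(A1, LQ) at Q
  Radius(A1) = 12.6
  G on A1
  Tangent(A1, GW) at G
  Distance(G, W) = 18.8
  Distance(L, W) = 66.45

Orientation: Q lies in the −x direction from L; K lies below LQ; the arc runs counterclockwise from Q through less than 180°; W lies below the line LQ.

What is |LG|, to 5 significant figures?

69.674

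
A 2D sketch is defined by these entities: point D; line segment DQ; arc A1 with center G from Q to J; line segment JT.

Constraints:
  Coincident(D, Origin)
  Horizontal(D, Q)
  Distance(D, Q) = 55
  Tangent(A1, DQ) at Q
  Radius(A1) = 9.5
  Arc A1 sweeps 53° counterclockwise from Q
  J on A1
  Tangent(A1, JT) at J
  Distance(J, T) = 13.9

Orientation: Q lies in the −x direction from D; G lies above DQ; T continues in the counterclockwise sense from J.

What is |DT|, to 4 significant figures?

41.79

D is at the origin; DQ is horizontal with |DQ| = 55.0 and Q on the −x side, so Q = (-55.00, 0.000). Tangency of A1 to DQ means the radius GQ is perpendicular to DQ, so G = Q + (0, 9.5) = (-55.00, 9.500). On A1, Q sits at bearing -90° from G; a 53° counterclockwise sweep puts J at bearing -37°, so J = G + 9.5·(cos -37°, sin -37°) = (-47.41, 3.783). Since A1 is tangent to JT there, GJ ⟂ JT, so JT runs along (−sin -37°, cos -37°); with |JT| = 13.9, T = (-39.05, 14.88). Then |DT| = |T − D| = 41.79.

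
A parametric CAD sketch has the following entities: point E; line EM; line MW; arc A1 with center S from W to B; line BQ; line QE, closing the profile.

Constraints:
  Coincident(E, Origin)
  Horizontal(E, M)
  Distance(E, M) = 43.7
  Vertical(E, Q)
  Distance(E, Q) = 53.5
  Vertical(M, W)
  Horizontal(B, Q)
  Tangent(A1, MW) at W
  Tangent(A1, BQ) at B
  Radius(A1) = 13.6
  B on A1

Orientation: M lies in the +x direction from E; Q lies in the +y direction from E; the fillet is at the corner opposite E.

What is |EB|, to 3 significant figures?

61.4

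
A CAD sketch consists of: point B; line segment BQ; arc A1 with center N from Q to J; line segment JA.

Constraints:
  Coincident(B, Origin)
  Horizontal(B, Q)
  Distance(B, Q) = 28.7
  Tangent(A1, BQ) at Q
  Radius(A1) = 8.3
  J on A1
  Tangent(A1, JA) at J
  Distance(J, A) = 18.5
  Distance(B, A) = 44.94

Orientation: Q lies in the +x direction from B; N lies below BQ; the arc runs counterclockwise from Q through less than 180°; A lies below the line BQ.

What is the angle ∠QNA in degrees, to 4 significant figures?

159.9°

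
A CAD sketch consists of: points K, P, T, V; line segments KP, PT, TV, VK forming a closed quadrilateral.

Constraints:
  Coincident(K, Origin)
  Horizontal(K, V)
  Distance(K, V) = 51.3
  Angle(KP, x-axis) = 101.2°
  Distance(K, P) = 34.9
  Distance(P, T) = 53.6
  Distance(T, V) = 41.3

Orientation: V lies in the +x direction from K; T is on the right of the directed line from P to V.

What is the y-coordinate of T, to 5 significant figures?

-15.564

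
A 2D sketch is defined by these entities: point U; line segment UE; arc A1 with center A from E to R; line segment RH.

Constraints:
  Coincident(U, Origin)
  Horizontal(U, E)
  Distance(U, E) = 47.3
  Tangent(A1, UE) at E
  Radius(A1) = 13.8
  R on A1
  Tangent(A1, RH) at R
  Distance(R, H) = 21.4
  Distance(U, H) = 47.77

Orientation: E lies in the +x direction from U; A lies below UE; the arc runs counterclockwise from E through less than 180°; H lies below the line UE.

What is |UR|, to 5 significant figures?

36.066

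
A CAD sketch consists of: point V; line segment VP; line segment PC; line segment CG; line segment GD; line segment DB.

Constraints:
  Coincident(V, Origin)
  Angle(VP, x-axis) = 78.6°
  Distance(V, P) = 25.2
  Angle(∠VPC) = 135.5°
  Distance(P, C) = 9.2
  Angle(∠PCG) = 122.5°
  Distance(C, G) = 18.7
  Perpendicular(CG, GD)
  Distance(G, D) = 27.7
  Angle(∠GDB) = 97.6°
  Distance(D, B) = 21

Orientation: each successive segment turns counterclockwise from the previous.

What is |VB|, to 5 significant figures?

3.0896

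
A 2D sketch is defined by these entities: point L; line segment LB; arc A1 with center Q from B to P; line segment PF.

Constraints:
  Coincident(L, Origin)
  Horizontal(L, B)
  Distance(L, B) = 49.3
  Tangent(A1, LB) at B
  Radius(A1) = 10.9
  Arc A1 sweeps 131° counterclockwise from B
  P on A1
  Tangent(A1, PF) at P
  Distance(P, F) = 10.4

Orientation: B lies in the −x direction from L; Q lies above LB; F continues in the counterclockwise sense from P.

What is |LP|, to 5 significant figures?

44.865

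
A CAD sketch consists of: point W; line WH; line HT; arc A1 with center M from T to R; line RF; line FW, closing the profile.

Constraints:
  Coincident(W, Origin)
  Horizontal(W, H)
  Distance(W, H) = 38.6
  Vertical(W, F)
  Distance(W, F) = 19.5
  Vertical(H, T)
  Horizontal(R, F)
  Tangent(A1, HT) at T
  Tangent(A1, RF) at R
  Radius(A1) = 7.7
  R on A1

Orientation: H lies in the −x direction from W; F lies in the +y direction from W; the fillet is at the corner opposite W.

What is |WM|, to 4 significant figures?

33.08

W and F share the same x with |WF| = 19.5 and F on the +y side, so F = (0.000, 19.50). The virtual corner opposite W is at (-38.60, 19.50). The tangent condition forces MT to be normal to HT and tangency of A1 to RF means the radius MR is perpendicular to RF, with radius 7.7, so the center M sits 7.7 in from both sides at M = (-30.90, 11.80). Then |WM| = |M − W| = 33.08.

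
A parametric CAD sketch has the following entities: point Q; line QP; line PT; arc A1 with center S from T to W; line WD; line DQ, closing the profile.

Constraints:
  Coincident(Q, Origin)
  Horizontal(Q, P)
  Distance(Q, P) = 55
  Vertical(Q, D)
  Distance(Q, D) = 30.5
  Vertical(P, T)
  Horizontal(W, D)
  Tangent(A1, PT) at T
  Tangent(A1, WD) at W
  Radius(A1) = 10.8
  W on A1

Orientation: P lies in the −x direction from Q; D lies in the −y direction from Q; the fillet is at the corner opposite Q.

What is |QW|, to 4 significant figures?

53.70

The virtual corner opposite Q is at (-55.00, -30.50). Tangency of A1 to PT means the radius ST is perpendicular to PT and tangency of A1 to WD means the radius SW is perpendicular to WD, with radius 10.8, so the center S sits 10.8 in from both sides at S = (-44.20, -19.70). That places the tangent points at T = (-55.00, -19.70) on PT and W = (-44.20, -30.50) on WD. Then |QW| = |W − Q| = 53.70.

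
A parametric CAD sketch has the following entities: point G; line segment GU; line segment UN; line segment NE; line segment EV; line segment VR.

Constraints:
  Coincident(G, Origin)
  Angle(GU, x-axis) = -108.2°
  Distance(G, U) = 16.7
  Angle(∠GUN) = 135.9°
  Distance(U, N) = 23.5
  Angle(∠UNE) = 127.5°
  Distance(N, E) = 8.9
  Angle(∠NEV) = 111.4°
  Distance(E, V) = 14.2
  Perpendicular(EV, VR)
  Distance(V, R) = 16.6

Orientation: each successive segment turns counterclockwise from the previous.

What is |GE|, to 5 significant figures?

41.164

G is at the origin; GU runs at -108.2° with length 16.7, so U = (-5.2160, -15.865). ∠GUN = 135.9° gives UN at -64.100° from the x-axis; with |UN| = 23.5, N = (5.0488, -37.004). ∠UNE = 127.5° gives NE at -11.600° from the x-axis; with |NE| = 8.9, E = (13.767, -38.794). Then |GE| = |E − G| = 41.164.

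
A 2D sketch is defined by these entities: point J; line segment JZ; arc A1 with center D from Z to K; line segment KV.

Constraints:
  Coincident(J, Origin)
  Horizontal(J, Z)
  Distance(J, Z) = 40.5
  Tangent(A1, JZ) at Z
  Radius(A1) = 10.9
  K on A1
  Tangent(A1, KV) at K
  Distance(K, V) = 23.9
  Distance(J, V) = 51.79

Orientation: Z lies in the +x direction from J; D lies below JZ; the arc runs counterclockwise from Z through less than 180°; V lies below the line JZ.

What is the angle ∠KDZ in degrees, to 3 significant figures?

106°

Checks: |DK| = 10.90 ✓; ∠(DK, KV) = 90.00° ✓; |KV| = 23.90 ✓; |JV| = 51.79 ✓.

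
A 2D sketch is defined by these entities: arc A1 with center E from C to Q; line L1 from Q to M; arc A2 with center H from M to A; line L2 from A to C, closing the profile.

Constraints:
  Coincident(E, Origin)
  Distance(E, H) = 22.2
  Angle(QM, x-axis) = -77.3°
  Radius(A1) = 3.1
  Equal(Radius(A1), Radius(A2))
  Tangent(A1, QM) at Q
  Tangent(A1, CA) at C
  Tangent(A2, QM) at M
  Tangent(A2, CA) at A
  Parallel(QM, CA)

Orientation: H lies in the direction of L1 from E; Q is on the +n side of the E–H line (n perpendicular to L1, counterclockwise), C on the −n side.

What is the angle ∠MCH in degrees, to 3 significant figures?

7.65°

Tangency of A1 to both parallel lines with radius 3.1 puts Q and C at E ± 3.1·n: Q = (3.02, 0.682), C = (-3.02, -0.682). Equal radii place M and A the same way about H: M = H + 3.1·n = (7.90, -21.0), A = H − 3.1·n = (1.86, -22.3). Then cos ∠MCH = CM·CH / (|CM||CH|), giving 7.65°.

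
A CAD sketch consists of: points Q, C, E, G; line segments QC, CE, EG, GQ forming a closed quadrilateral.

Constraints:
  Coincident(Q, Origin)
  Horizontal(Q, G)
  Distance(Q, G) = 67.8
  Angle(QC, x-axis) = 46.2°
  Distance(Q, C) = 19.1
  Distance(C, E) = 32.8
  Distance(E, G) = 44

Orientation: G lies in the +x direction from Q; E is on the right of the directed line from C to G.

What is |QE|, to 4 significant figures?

31.27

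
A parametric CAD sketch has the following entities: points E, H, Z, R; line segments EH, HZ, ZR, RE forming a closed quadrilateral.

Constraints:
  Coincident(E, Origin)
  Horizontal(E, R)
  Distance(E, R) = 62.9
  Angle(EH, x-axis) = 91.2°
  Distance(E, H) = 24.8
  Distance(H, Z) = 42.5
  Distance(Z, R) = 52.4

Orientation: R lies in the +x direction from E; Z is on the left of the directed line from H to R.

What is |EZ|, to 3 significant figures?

58.3

Checks: |HZ| = 42.50 ✓; |ZR| = 52.40 ✓.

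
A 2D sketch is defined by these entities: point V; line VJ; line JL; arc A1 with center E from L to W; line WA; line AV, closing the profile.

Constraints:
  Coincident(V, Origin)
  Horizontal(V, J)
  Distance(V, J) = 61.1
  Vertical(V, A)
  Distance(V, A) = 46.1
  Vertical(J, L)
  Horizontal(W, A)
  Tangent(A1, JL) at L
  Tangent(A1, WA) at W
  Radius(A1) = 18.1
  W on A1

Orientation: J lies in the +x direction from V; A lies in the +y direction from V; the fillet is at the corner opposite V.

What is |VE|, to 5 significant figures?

51.313

VA is vertical with |VA| = 46.1 and A on the +y side, so A = (0.0000, 46.100). The virtual corner opposite V is at (61.100, 46.100). A1 meets JL tangentially, so EL is at right angles to JL and A1 meets WA tangentially, so EW is at right angles to WA, with radius 18.1, so the center E sits 18.1 in from both sides at E = (43.000, 28.000). Then |VE| = |E − V| = 51.313.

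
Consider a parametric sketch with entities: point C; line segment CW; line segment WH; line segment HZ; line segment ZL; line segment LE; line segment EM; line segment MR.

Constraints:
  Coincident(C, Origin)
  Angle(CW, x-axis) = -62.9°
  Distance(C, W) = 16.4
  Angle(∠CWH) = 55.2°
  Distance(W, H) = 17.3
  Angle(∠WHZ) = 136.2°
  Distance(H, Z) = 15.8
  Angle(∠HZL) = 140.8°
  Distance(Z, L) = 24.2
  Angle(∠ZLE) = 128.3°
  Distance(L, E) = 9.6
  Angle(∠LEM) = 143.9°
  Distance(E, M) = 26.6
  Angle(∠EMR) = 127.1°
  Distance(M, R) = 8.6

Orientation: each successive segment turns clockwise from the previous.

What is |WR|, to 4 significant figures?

40.80

∠LEM = 143.9° gives EM at 1.500° from the x-axis; with |EM| = 26.6, M = (14.98, 30.84). ∠EMR = 127.1° gives MR at -51.40° from the x-axis; with |MR| = 8.6, R = (20.35, 24.11). Then |WR| = |R − W| = 40.80.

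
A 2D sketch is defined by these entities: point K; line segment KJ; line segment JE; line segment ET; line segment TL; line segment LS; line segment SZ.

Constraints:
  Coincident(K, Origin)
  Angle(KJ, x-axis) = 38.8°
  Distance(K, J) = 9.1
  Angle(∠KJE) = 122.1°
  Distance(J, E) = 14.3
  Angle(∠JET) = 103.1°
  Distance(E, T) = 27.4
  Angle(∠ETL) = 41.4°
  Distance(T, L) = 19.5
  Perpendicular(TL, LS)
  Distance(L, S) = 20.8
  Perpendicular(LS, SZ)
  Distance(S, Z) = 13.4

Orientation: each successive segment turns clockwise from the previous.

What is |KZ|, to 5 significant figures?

32.493

K is at the origin; KJ runs at 38.8° with length 9.1, so J = (7.0920, 5.7021). ∠KJE = 122.1° gives JE at -19.100° from the x-axis; with |JE| = 14.3, E = (20.605, 1.0229). ∠JET = 103.1° gives ET at -96.000° from the x-axis; with |ET| = 27.4, T = (17.741, -26.227). ∠ETL = 41.4° gives TL at 125.40° from the x-axis; with |TL| = 19.5, L = (6.4447, -10.332). TL is perpendicular to LS, so LS runs at 35.400°; with |LS| = 20.8, S = (23.399, 1.7170). The perpendicularity gives SZ at right angles to LS, so SZ runs at -54.600°; with |SZ| = 13.4, Z = (31.162, -9.2057). Then |KZ| = |Z − K| = 32.493.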